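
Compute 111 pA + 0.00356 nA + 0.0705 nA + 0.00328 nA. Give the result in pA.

188.34 pA

In pA:
  111 pA → 111
  0.00356 nA = 0.00356e3 pA = 3.56
  0.0705 nA = 0.0705e3 pA = 70.5
  0.00328 nA = 0.00328e3 pA = 3.28
Sum: 111 + 3.56 + 70.5 + 3.28 = 188.34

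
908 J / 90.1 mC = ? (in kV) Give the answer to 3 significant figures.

(908) / (90.1e-3) = 10.078e3 V

10.1 kV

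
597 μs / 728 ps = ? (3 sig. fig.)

820000

(597 × 10^-6) / (728 × 10^-12) = 0.8201 × 10^6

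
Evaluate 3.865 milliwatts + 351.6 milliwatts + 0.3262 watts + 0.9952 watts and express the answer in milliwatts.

1676.865 milliwatts

In milliwatts:
  3.865 milliwatts → 3.865
  351.6 milliwatts → 351.6
  0.3262 watts = 0.3262 × 10^3 milliwatts = 326.2
  0.9952 watts = 0.9952 × 10^3 milliwatts = 995.2
Sum: 3.865 + 351.6 + 326.2 + 995.2 = 1676.865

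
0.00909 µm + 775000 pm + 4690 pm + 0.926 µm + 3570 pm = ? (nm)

1718.35 nm

In nm:
  0.00909 µm = 0.00909 × 10³ nm = 9.09
  775000 pm = 775000 × 10⁻³ nm = 775
  4690 pm = 4690 × 10⁻³ nm = 4.69
  0.926 µm = 0.926 × 10³ nm = 926
  3570 pm = 3570 × 10⁻³ nm = 3.57
Sum: 9.09 + 775 + 4.69 + 926 + 3.57 = 1718.35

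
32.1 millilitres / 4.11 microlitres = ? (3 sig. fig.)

7810

(32.1 × 10⁻³) / (4.11 × 10⁻⁶) = 7.81 × 10³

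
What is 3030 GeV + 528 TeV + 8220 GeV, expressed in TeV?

539.25 TeV

In TeV:
  3030 GeV = 3030 × 10^-3 TeV = 3.03
  528 TeV → 528
  8220 GeV = 8220 × 10^-3 TeV = 8.22
Sum: 3.03 + 528 + 8.22 = 539.25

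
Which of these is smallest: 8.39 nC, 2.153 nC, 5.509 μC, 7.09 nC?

8.39 nC = 0.00000000839 C
2.153 nC = 0.000000002153 C
5.509 μC = 0.000005509 C
7.09 nC = 0.00000000709 C

2.153 nC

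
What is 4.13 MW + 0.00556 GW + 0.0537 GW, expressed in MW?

63.39 MW

In MW:
  4.13 MW → 4.13
  0.00556 GW = 0.00556e3 MW = 5.56
  0.0537 GW = 0.0537e3 MW = 53.7
Sum: 4.13 + 5.56 + 53.7 = 63.39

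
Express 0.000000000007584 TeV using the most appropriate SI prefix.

= 7.584 eV; mantissa already in [1, 1000).

7.584 eV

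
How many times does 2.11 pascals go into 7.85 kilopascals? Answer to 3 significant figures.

(7.85 × 10³) / (2.11) = 3.72 × 10³

3720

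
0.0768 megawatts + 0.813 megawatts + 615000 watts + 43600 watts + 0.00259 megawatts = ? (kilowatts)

1550.99 kilowatts

In kilowatts:
  0.0768 megawatts = 0.0768 × 10^3 kilowatts = 76.8
  0.813 megawatts = 0.813 × 10^3 kilowatts = 813
  615000 watts = 615000 × 10^-3 kilowatts = 615
  43600 watts = 43600 × 10^-3 kilowatts = 43.6
  0.00259 megawatts = 0.00259 × 10^3 kilowatts = 2.59
Sum: 76.8 + 813 + 615 + 43.6 + 2.59 = 1550.99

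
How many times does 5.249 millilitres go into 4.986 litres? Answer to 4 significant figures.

949.9

(4.986) / (5.249e-3) = 0.9499e3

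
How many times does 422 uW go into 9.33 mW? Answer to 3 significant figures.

(9.33 × 10^-3) / (422 × 10^-6) = 0.02211 × 10^3

22.1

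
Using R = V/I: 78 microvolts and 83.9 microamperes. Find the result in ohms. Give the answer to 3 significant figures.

(78 × 10⁻⁶) / (83.9 × 10⁻⁶) = 0.92968 Ω

0.930 ohms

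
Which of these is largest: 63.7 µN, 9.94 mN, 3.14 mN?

9.94 mN

63.7 µN = 0.0000637 N
9.94 mN = 0.00994 N
3.14 mN = 0.00314 N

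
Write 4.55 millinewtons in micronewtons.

milli = 10⁻³, micro = 10⁻⁶; factor is 10³.
4.55 × 10³ = 4550

4550 micronewtons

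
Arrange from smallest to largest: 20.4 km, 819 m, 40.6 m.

20.4 km = 20400 m
819 m = 819 m
40.6 m = 40.6 m

40.6 m < 819 m < 20.4 km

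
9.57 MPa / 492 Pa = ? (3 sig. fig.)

(9.57e6) / (492) = 0.01945e6

19500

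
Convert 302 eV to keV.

(no prefix) = 10^0, kilo = 10^3; factor is 10^-3.
302 × 10^-3 = 0.302

0.302 keV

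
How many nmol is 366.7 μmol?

366700 nmol

micro = 1e-6, nano = 1e-9; factor is 1e3.
366.7 × 1e3 = 366700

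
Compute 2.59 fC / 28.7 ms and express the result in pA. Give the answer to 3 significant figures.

(2.59 × 10^-15) / (28.7 × 10^-3) = 0.090244 × 10^-12 A

0.0902 pA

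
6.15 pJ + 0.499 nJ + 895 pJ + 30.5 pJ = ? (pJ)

1430.65 pJ

In pJ:
  6.15 pJ → 6.15
  0.499 nJ = 0.499 × 10^3 pJ = 499
  895 pJ → 895
  30.5 pJ → 30.5
Sum: 6.15 + 499 + 895 + 30.5 = 1430.65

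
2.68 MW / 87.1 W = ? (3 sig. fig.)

(2.68e6) / (87.1) = 0.03077e6

30800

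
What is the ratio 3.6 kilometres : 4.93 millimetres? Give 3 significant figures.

(3.6e3) / (4.93e-3) = 0.7302e6

730000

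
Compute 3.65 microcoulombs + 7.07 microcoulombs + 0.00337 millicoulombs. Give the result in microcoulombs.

In microcoulombs:
  3.65 microcoulombs → 3.65
  7.07 microcoulombs → 7.07
  0.00337 millicoulombs = 0.00337 × 10³ microcoulombs = 3.37
Sum: 3.65 + 7.07 + 3.37 = 14.09

14.09 microcoulombs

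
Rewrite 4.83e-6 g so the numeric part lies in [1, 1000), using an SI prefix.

4.83 μg

= 4.83e-6 g; 1e-6 is micro.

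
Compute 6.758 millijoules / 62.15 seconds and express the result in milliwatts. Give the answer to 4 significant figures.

0.1087 milliwatts

(6.758 × 10⁻³) / (62.15) = 0.108737 × 10⁻³ W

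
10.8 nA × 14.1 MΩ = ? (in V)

10.8 × 10^-9 × 14.1 × 10^6 = 152.28 × 10^-3 V

0.15228 V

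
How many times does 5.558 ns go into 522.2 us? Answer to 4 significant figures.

(522.2e-6) / (5.558e-9) = 93.955e3

93950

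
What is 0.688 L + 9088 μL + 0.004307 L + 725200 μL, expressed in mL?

In mL:
  0.688 L = 0.688 × 10³ mL = 688
  9088 μL = 9088 × 10⁻³ mL = 9.088
  0.004307 L = 0.004307 × 10³ mL = 4.307
  725200 μL = 725200 × 10⁻³ mL = 725.2
Sum: 688 + 9.088 + 4.307 + 725.2 = 1426.595

1426.595 mL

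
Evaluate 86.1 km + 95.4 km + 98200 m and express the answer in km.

In km:
  86.1 km → 86.1
  95.4 km → 95.4
  98200 m = 98200 × 10⁻³ km = 98.2
Sum: 86.1 + 95.4 + 98.2 = 279.7

279.7 km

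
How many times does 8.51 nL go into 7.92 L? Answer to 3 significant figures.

931000000

(7.92) / (8.51 × 10^-9) = 0.9307 × 10^9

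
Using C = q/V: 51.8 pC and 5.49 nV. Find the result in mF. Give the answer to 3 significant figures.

(51.8 × 10^-12) / (5.49 × 10^-9) = 9.4353 × 10^-3 F

9.44 mF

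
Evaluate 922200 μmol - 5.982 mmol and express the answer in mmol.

916.218 mmol

In mmol:
  922200 μmol = 922200 × 10⁻³ mmol = 922.2
  5.982 mmol → 5.982
Difference: 922.2 - 5.982 = 916.218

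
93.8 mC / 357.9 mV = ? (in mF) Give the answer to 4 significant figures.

262.1 mF

(93.8 × 10⁻³) / (357.9 × 10⁻³) = 0.262084 F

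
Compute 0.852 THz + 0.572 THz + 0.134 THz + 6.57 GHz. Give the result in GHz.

In GHz:
  0.852 THz = 0.852 × 10³ GHz = 852
  0.572 THz = 0.572 × 10³ GHz = 572
  0.134 THz = 0.134 × 10³ GHz = 134
  6.57 GHz → 6.57
Sum: 852 + 572 + 134 + 6.57 = 1564.57

1564.57 GHz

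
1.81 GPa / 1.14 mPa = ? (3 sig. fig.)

1590000000000

(1.81e9) / (1.14e-3) = 1.588e12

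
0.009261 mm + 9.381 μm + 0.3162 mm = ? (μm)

334.842 μm

In μm:
  0.009261 mm = 0.009261 × 10³ μm = 9.261
  9.381 μm → 9.381
  0.3162 mm = 0.3162 × 10³ μm = 316.2
Sum: 9.261 + 9.381 + 316.2 = 334.842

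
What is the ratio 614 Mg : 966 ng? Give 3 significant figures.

(614e6) / (966e-9) = 0.6356e15

636000000000000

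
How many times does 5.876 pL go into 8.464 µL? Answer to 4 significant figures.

1440000

(8.464 × 10^-6) / (5.876 × 10^-12) = 1.4404 × 10^6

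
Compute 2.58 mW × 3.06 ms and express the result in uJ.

7.8948 uJ

2.58 × 10⁻³ × 3.06 × 10⁻³ = 7.8948 × 10⁻⁶ J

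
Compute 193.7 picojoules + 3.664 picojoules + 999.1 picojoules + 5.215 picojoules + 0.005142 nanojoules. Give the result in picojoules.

In picojoules:
  193.7 picojoules → 193.7
  3.664 picojoules → 3.664
  999.1 picojoules → 999.1
  5.215 picojoules → 5.215
  0.005142 nanojoules = 0.005142e3 picojoules = 5.142
Sum: 193.7 + 3.664 + 999.1 + 5.215 + 5.142 = 1206.821

1206.821 picojoules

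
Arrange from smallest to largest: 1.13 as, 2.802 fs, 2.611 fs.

1.13 as = 0.00000000000000000113 s
2.802 fs = 0.000000000000002802 s
2.611 fs = 0.000000000000002611 s

1.13 as < 2.611 fs < 2.802 fs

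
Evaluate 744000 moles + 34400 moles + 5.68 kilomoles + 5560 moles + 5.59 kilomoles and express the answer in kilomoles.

In kilomoles:
  744000 moles = 744000 × 10⁻³ kilomoles = 744
  34400 moles = 34400 × 10⁻³ kilomoles = 34.4
  5.68 kilomoles → 5.68
  5560 moles = 5560 × 10⁻³ kilomoles = 5.56
  5.59 kilomoles → 5.59
Sum: 744 + 34.4 + 5.68 + 5.56 + 5.59 = 795.23

795.23 kilomoles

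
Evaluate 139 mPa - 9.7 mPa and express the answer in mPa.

In mPa:
  139 mPa → 139
  9.7 mPa → 9.7
Difference: 139 - 9.7 = 129.3

129.3 mPa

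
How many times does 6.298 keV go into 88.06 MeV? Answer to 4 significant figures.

(88.06 × 10^6) / (6.298 × 10^3) = 13.982 × 10^3

13980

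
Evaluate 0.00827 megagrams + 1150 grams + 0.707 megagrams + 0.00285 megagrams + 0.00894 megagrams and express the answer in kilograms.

728.21 kilograms

In kilograms:
  0.00827 megagrams = 0.00827e3 kilograms = 8.27
  1150 grams = 1150e-3 kilograms = 1.15
  0.707 megagrams = 0.707e3 kilograms = 707
  0.00285 megagrams = 0.00285e3 kilograms = 2.85
  0.00894 megagrams = 0.00894e3 kilograms = 8.94
Sum: 8.27 + 1.15 + 707 + 2.85 + 8.94 = 728.21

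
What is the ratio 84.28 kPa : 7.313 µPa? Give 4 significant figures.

11520000000

(84.28 × 10^3) / (7.313 × 10^-6) = 11.525 × 10^9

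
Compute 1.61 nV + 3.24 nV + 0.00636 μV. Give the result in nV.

11.21 nV

In nV:
  1.61 nV → 1.61
  3.24 nV → 3.24
  0.00636 μV = 0.00636 × 10^3 nV = 6.36
Sum: 1.61 + 3.24 + 6.36 = 11.21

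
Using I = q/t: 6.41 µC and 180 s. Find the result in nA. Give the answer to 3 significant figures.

(6.41e-6) / (180) = 0.035611e-6 A

35.6 nA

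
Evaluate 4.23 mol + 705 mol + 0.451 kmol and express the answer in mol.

1160.23 mol

In mol:
  4.23 mol → 4.23
  705 mol → 705
  0.451 kmol = 0.451 × 10³ mol = 451
Sum: 4.23 + 705 + 451 = 1160.23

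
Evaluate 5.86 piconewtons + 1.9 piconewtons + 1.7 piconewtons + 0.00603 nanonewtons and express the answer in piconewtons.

15.49 piconewtons

In piconewtons:
  5.86 piconewtons → 5.86
  1.9 piconewtons → 1.9
  1.7 piconewtons → 1.7
  0.00603 nanonewtons = 0.00603 × 10^3 piconewtons = 6.03
Sum: 5.86 + 1.9 + 1.7 + 6.03 = 15.49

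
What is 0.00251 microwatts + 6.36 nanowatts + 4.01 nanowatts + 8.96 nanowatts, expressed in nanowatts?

In nanowatts:
  0.00251 microwatts = 0.00251e3 nanowatts = 2.51
  6.36 nanowatts → 6.36
  4.01 nanowatts → 4.01
  8.96 nanowatts → 8.96
Sum: 2.51 + 6.36 + 4.01 + 8.96 = 21.84

21.84 nanowatts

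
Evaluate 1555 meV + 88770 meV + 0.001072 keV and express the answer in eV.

91.397 eV

In eV:
  1555 meV = 1555 × 10⁻³ eV = 1.555
  88770 meV = 88770 × 10⁻³ eV = 88.77
  0.001072 keV = 0.001072 × 10³ eV = 1.072
Sum: 1.555 + 88.77 + 1.072 = 91.397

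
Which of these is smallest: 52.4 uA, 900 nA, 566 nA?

52.4 uA = 0.0000524 A
900 nA = 0.0000009 A
566 nA = 0.000000566 A

566 nA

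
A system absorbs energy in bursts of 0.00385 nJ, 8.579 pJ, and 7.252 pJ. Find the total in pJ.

19.681 pJ

In pJ:
  0.00385 nJ = 0.00385 × 10^3 pJ = 3.85
  8.579 pJ → 8.579
  7.252 pJ → 7.252
Sum: 3.85 + 8.579 + 7.252 = 19.681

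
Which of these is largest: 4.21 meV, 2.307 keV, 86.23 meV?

2.307 keV

4.21 meV = 0.00421 eV
2.307 keV = 2307 eV
86.23 meV = 0.08623 eV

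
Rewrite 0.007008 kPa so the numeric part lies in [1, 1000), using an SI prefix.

7.008 Pa

= 7.008 Pa; mantissa already in [1, 1000).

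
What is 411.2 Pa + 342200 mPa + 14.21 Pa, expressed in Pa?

767.61 Pa

In Pa:
  411.2 Pa → 411.2
  342200 mPa = 342200e-3 Pa = 342.2
  14.21 Pa → 14.21
Sum: 411.2 + 342.2 + 14.21 = 767.61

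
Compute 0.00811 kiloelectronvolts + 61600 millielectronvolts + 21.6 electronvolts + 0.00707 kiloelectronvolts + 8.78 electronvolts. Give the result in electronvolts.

In electronvolts:
  0.00811 kiloelectronvolts = 0.00811e3 electronvolts = 8.11
  61600 millielectronvolts = 61600e-3 electronvolts = 61.6
  21.6 electronvolts → 21.6
  0.00707 kiloelectronvolts = 0.00707e3 electronvolts = 7.07
  8.78 electronvolts → 8.78
Sum: 8.11 + 61.6 + 21.6 + 7.07 + 8.78 = 107.16

107.16 electronvolts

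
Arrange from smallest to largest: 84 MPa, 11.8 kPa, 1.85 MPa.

11.8 kPa < 1.85 MPa < 84 MPa

84 MPa = 84000000 Pa
11.8 kPa = 11800 Pa
1.85 MPa = 1850000 Pa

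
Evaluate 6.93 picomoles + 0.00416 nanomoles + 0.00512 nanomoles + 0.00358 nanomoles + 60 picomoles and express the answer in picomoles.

In picomoles:
  6.93 picomoles → 6.93
  0.00416 nanomoles = 0.00416 × 10^3 picomoles = 4.16
  0.00512 nanomoles = 0.00512 × 10^3 picomoles = 5.12
  0.00358 nanomoles = 0.00358 × 10^3 picomoles = 3.58
  60 picomoles → 60
Sum: 6.93 + 4.16 + 5.12 + 3.58 + 60 = 79.79

79.79 picomoles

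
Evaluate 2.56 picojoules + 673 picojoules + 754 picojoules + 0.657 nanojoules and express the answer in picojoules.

2086.56 picojoules

In picojoules:
  2.56 picojoules → 2.56
  673 picojoules → 673
  754 picojoules → 754
  0.657 nanojoules = 0.657 × 10^3 picojoules = 657
Sum: 2.56 + 673 + 754 + 657 = 2086.56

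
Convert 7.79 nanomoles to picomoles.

7790 picomoles

nano = 10^-9, pico = 10^-12; factor is 10^3.
7.79 × 10^3 = 7790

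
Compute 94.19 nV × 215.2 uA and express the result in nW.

0.020269688 nW

94.19 × 10⁻⁹ × 215.2 × 10⁻⁶ = 20269.688 × 10⁻¹⁵ W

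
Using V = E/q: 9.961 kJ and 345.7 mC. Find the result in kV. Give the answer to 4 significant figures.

28.81 kV

(9.961 × 10³) / (345.7 × 10⁻³) = 0.028814 × 10⁶ V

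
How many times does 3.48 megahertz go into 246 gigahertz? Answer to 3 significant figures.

(246e9) / (3.48e6) = 70.69e3

70700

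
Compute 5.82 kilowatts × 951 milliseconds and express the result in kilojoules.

5.53482 kilojoules

5.82 × 10^3 × 951 × 10^-3 = 5534.82 J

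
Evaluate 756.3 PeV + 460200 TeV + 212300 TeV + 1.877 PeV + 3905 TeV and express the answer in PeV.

In PeV:
  756.3 PeV → 756.3
  460200 TeV = 460200e-3 PeV = 460.2
  212300 TeV = 212300e-3 PeV = 212.3
  1.877 PeV → 1.877
  3905 TeV = 3905e-3 PeV = 3.905
Sum: 756.3 + 460.2 + 212.3 + 1.877 + 3.905 = 1434.582

1434.582 PeV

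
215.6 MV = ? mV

215600000000 mV

mega = 10^6, milli = 10^-3; factor is 10^9.
215.6 × 10^9 = 215600000000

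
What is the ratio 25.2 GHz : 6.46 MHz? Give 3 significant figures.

3900

(25.2 × 10⁹) / (6.46 × 10⁶) = 3.901 × 10³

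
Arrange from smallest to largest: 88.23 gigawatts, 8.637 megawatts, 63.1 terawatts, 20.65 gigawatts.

88.23 gigawatts = 88230000000 watts
8.637 megawatts = 8637000 watts
63.1 terawatts = 63100000000000 watts
20.65 gigawatts = 20650000000 watts

8.637 megawatts < 20.65 gigawatts < 88.23 gigawatts < 63.1 terawatts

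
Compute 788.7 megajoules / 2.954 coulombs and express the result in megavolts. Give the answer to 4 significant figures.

267.0 megavolts

(788.7 × 10^6) / (2.954) = 266.994 × 10^6 V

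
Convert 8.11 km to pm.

8110000000000000 pm

kilo = 10³, pico = 10⁻¹²; factor is 10¹⁵.
8.11 × 10¹⁵ = 8110000000000000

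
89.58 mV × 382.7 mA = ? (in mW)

89.58 × 10^-3 × 382.7 × 10^-3 = 34282.266 × 10^-6 W

34.282266 mW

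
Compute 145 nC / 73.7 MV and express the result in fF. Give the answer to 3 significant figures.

1.97 fF

(145e-9) / (73.7e6) = 1.9674e-15 F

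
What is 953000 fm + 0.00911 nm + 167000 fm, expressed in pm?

1129.11 pm

In pm:
  953000 fm = 953000 × 10⁻³ pm = 953
  0.00911 nm = 0.00911 × 10³ pm = 9.11
  167000 fm = 167000 × 10⁻³ pm = 167
Sum: 953 + 9.11 + 167 = 1129.11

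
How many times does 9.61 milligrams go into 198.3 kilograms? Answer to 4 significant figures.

(198.3 × 10³) / (9.61 × 10⁻³) = 20.635 × 10⁶

20630000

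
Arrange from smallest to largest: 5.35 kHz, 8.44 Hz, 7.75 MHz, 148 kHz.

5.35 kHz = 5350 Hz
8.44 Hz = 8.44 Hz
7.75 MHz = 7750000 Hz
148 kHz = 148000 Hz

8.44 Hz < 5.35 kHz < 148 kHz < 7.75 MHz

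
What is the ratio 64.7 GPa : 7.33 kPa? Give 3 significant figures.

8830000

(64.7e9) / (7.33e3) = 8.827e6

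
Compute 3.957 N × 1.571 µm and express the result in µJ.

6.216447 µJ

3.957 × 1.571 × 10⁻⁶ = 6.216447 × 10⁻⁶ J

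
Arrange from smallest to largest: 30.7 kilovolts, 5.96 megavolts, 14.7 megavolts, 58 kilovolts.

30.7 kilovolts < 58 kilovolts < 5.96 megavolts < 14.7 megavolts

30.7 kilovolts = 30700 volts
5.96 megavolts = 5960000 volts
14.7 megavolts = 14700000 volts
58 kilovolts = 58000 volts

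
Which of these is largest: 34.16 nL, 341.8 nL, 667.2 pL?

34.16 nL = 0.00000003416 L
341.8 nL = 0.0000003418 L
667.2 pL = 0.0000000006672 L

341.8 nL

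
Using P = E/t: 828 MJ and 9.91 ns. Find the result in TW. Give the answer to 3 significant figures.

83600 TW

(828 × 10⁶) / (9.91 × 10⁻⁹) = 83.552 × 10¹⁵ W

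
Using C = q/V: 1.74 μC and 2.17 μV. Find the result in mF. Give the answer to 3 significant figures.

(1.74 × 10⁻⁶) / (2.17 × 10⁻⁶) = 0.80184 F

802 mF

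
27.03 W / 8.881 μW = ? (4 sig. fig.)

3044000

(27.03) / (8.881 × 10⁻⁶) = 3.0436 × 10⁶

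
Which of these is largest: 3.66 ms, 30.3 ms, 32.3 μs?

3.66 ms = 0.00366 s
30.3 ms = 0.0303 s
32.3 μs = 0.0000323 s

30.3 ms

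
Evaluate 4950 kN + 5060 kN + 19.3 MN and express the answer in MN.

In MN:
  4950 kN = 4950 × 10⁻³ MN = 4.95
  5060 kN = 5060 × 10⁻³ MN = 5.06
  19.3 MN → 19.3
Sum: 4.95 + 5.06 + 19.3 = 29.31

29.31 MN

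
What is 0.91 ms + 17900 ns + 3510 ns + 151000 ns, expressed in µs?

1082.41 µs

In µs:
  0.91 ms = 0.91 × 10^3 µs = 910
  17900 ns = 17900 × 10^-3 µs = 17.9
  3510 ns = 3510 × 10^-3 µs = 3.51
  151000 ns = 151000 × 10^-3 µs = 151
Sum: 910 + 17.9 + 3.51 + 151 = 1082.41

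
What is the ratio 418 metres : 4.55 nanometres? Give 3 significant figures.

(418) / (4.55 × 10^-9) = 91.87 × 10^9

91900000000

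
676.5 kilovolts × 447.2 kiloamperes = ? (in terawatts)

0.3025308 terawatts

676.5e3 × 447.2e3 = 302530.8e6 W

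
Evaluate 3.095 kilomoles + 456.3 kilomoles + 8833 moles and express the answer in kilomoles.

In kilomoles:
  3.095 kilomoles → 3.095
  456.3 kilomoles → 456.3
  8833 moles = 8833 × 10⁻³ kilomoles = 8.833
Sum: 3.095 + 456.3 + 8.833 = 468.228

468.228 kilomoles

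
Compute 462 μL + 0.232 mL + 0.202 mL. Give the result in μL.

896 μL

In μL:
  462 μL → 462
  0.232 mL = 0.232 × 10³ μL = 232
  0.202 mL = 0.202 × 10³ μL = 202
Sum: 462 + 232 + 202 = 896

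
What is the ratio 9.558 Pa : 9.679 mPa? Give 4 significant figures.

(9.558) / (9.679 × 10^-3) = 0.9875 × 10^3

987.5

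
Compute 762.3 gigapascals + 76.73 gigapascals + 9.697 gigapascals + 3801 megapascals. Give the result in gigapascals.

852.528 gigapascals

In gigapascals:
  762.3 gigapascals → 762.3
  76.73 gigapascals → 76.73
  9.697 gigapascals → 9.697
  3801 megapascals = 3801 × 10^-3 gigapascals = 3.801
Sum: 762.3 + 76.73 + 9.697 + 3.801 = 852.528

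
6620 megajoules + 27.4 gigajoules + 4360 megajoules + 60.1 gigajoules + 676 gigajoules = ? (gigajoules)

774.48 gigajoules

In gigajoules:
  6620 megajoules = 6620 × 10^-3 gigajoules = 6.62
  27.4 gigajoules → 27.4
  4360 megajoules = 4360 × 10^-3 gigajoules = 4.36
  60.1 gigajoules → 60.1
  676 gigajoules → 676
Sum: 6.62 + 27.4 + 4.36 + 60.1 + 676 = 774.48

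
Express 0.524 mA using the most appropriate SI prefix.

524 uA

= 524e-6 A; 1e-6 is micro.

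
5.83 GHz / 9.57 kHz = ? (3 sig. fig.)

(5.83e9) / (9.57e3) = 0.6092e6

609000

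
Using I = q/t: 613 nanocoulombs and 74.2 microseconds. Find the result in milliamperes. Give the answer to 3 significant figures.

8.26 milliamperes

(613 × 10⁻⁹) / (74.2 × 10⁻⁶) = 8.2615 × 10⁻³ A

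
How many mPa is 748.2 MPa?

748200000000 mPa

mega = 10⁶, milli = 10⁻³; factor is 10⁹.
748.2 × 10⁹ = 748200000000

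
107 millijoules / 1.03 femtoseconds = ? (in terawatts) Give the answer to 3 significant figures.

(107 × 10^-3) / (1.03 × 10^-15) = 103.88 × 10^12 W

104 terawatts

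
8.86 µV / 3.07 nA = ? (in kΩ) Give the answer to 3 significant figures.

(8.86 × 10^-6) / (3.07 × 10^-9) = 2.886 × 10^3 Ω

2.89 kΩ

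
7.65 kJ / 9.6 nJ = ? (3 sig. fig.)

(7.65e3) / (9.6e-9) = 0.7969e12

797000000000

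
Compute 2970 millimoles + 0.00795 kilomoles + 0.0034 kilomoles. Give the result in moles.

In moles:
  2970 millimoles = 2970 × 10^-3 moles = 2.97
  0.00795 kilomoles = 0.00795 × 10^3 moles = 7.95
  0.0034 kilomoles = 0.0034 × 10^3 moles = 3.4
Sum: 2.97 + 7.95 + 3.4 = 14.32

14.32 moles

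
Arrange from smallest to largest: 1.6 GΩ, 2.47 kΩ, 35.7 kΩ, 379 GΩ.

1.6 GΩ = 1600000000 Ω
2.47 kΩ = 2470 Ω
35.7 kΩ = 35700 Ω
379 GΩ = 379000000000 Ω

2.47 kΩ < 35.7 kΩ < 1.6 GΩ < 379 GΩ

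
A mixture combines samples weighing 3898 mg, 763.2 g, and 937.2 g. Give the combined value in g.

1704.298 g

In g:
  3898 mg = 3898 × 10^-3 g = 3.898
  763.2 g → 763.2
  937.2 g → 937.2
Sum: 3.898 + 763.2 + 937.2 = 1704.298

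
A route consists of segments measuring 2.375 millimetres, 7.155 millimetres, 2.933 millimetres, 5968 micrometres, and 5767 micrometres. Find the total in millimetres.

24.198 millimetres

In millimetres:
  2.375 millimetres → 2.375
  7.155 millimetres → 7.155
  2.933 millimetres → 2.933
  5968 micrometres = 5968 × 10^-3 millimetres = 5.968
  5767 micrometres = 5767 × 10^-3 millimetres = 5.767
Sum: 2.375 + 7.155 + 2.933 + 5.968 + 5.767 = 24.198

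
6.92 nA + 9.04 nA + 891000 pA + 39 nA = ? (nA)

In nA:
  6.92 nA → 6.92
  9.04 nA → 9.04
  891000 pA = 891000 × 10⁻³ nA = 891
  39 nA → 39
Sum: 6.92 + 9.04 + 891 + 39 = 945.96

945.96 nA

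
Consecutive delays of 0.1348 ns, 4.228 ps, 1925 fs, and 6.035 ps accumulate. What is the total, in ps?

In ps:
  0.1348 ns = 0.1348e3 ps = 134.8
  4.228 ps → 4.228
  1925 fs = 1925e-3 ps = 1.925
  6.035 ps → 6.035
Sum: 134.8 + 4.228 + 1.925 + 6.035 = 146.988

146.988 ps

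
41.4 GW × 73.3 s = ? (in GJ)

41.4e9 × 73.3 = 3034.62e9 J

3034.62 GJ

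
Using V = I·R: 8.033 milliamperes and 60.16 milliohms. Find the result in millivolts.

8.033e-3 × 60.16e-3 = 483.26528e-6 V

0.48326528 millivolts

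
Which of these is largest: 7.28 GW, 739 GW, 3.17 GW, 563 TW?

7.28 GW = 7280000000 W
739 GW = 739000000000 W
3.17 GW = 3170000000 W
563 TW = 563000000000000 W

563 TW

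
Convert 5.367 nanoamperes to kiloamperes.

nano = 10⁻⁹, kilo = 10³; factor is 10⁻¹².
5.367 × 10⁻¹² = 0.000000000005367

0.000000000005367 kiloamperes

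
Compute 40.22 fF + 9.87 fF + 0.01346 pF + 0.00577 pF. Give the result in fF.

69.32 fF

In fF:
  40.22 fF → 40.22
  9.87 fF → 9.87
  0.01346 pF = 0.01346 × 10^3 fF = 13.46
  0.00577 pF = 0.00577 × 10^3 fF = 5.77
Sum: 40.22 + 9.87 + 13.46 + 5.77 = 69.32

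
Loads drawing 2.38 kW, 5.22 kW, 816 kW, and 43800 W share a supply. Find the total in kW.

In kW:
  2.38 kW → 2.38
  5.22 kW → 5.22
  816 kW → 816
  43800 W = 43800e-3 kW = 43.8
Sum: 2.38 + 5.22 + 816 + 43.8 = 867.4

867.4 kW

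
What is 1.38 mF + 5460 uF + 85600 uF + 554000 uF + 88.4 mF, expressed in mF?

734.84 mF

In mF:
  1.38 mF → 1.38
  5460 uF = 5460 × 10^-3 mF = 5.46
  85600 uF = 85600 × 10^-3 mF = 85.6
  554000 uF = 554000 × 10^-3 mF = 554
  88.4 mF → 88.4
Sum: 1.38 + 5.46 + 85.6 + 554 + 88.4 = 734.84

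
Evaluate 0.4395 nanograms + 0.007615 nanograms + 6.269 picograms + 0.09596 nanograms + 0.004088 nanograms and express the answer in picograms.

553.432 picograms

In picograms:
  0.4395 nanograms = 0.4395e3 picograms = 439.5
  0.007615 nanograms = 0.007615e3 picograms = 7.615
  6.269 picograms → 6.269
  0.09596 nanograms = 0.09596e3 picograms = 95.96
  0.004088 nanograms = 0.004088e3 picograms = 4.088
Sum: 439.5 + 7.615 + 6.269 + 95.96 + 4.088 = 553.432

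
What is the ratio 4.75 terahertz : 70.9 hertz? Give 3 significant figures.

67000000000

(4.75e12) / (70.9) = 0.067e12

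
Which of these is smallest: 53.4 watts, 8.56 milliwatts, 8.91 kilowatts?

53.4 watts = 53.4 watts
8.56 milliwatts = 0.00856 watts
8.91 kilowatts = 8910 watts

8.56 milliwatts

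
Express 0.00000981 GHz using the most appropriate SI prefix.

9.81 kHz

= 9.81e3 Hz; 1e3 is kilo.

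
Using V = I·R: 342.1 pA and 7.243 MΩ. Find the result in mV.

342.1e-12 × 7.243e6 = 2477.8303e-6 V

2.4778303 mV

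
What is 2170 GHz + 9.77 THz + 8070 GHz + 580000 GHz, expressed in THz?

In THz:
  2170 GHz = 2170e-3 THz = 2.17
  9.77 THz → 9.77
  8070 GHz = 8070e-3 THz = 8.07
  580000 GHz = 580000e-3 THz = 580
Sum: 2.17 + 9.77 + 8.07 + 580 = 600.01

600.01 THz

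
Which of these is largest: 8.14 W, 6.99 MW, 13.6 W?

6.99 MW

8.14 W = 8.14 W
6.99 MW = 6990000 W
13.6 W = 13.6 W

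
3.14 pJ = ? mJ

pico = 10⁻¹², milli = 10⁻³; factor is 10⁻⁹.
3.14 × 10⁻⁹ = 0.00000000314

0.00000000314 mJ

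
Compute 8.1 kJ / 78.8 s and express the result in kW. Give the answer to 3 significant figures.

0.103 kW

(8.1 × 10³) / (78.8) = 0.10279 × 10³ W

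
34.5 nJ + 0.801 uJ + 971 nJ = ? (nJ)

1806.5 nJ

In nJ:
  34.5 nJ → 34.5
  0.801 uJ = 0.801 × 10³ nJ = 801
  971 nJ → 971
Sum: 34.5 + 801 + 971 = 1806.5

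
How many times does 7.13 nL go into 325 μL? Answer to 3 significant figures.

45600

(325 × 10^-6) / (7.13 × 10^-9) = 45.58 × 10^3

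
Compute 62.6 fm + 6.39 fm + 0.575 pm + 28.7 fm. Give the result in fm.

672.69 fm

In fm:
  62.6 fm → 62.6
  6.39 fm → 6.39
  0.575 pm = 0.575 × 10³ fm = 575
  28.7 fm → 28.7
Sum: 62.6 + 6.39 + 575 + 28.7 = 672.69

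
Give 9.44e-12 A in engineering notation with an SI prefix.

= 9.44e-12 A; 1e-12 is pico.

9.44 pA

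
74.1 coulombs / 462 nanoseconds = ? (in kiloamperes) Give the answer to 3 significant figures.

(74.1) / (462 × 10^-9) = 0.16039 × 10^9 A

160000 kiloamperes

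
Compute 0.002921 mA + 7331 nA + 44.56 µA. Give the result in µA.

54.812 µA

In µA:
  0.002921 mA = 0.002921e3 µA = 2.921
  7331 nA = 7331e-3 µA = 7.331
  44.56 µA → 44.56
Sum: 2.921 + 7.331 + 44.56 = 54.812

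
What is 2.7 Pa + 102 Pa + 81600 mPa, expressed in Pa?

186.3 Pa

In Pa:
  2.7 Pa → 2.7
  102 Pa → 102
  81600 mPa = 81600 × 10⁻³ Pa = 81.6
Sum: 2.7 + 102 + 81.6 = 186.3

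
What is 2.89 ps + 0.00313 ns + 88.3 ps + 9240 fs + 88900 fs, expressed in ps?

192.46 ps

In ps:
  2.89 ps → 2.89
  0.00313 ns = 0.00313 × 10^3 ps = 3.13
  88.3 ps → 88.3
  9240 fs = 9240 × 10^-3 ps = 9.24
  88900 fs = 88900 × 10^-3 ps = 88.9
Sum: 2.89 + 3.13 + 88.3 + 9.24 + 88.9 = 192.46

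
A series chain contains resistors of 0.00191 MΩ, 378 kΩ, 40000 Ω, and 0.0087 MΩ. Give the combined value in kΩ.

In kΩ:
  0.00191 MΩ = 0.00191 × 10³ kΩ = 1.91
  378 kΩ → 378
  40000 Ω = 40000 × 10⁻³ kΩ = 40
  0.0087 MΩ = 0.0087 × 10³ kΩ = 8.7
Sum: 1.91 + 378 + 40 + 8.7 = 428.61

428.61 kΩ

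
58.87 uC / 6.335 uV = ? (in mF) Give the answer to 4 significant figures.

9293 mF

(58.87 × 10^-6) / (6.335 × 10^-6) = 9.29282 F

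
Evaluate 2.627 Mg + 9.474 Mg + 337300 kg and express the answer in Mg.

In Mg:
  2.627 Mg → 2.627
  9.474 Mg → 9.474
  337300 kg = 337300 × 10⁻³ Mg = 337.3
Sum: 2.627 + 9.474 + 337.3 = 349.401

349.401 Mg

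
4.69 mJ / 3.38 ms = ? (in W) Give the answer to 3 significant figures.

1.39 W

(4.69 × 10^-3) / (3.38 × 10^-3) = 1.3876 W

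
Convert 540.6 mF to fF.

milli = 10⁻³, femto = 10⁻¹⁵; factor is 10¹².
540.6 × 10¹² = 540600000000000

540600000000000 fF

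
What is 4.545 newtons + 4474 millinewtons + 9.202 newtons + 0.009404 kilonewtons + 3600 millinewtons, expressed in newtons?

In newtons:
  4.545 newtons → 4.545
  4474 millinewtons = 4474 × 10⁻³ newtons = 4.474
  9.202 newtons → 9.202
  0.009404 kilonewtons = 0.009404 × 10³ newtons = 9.404
  3600 millinewtons = 3600 × 10⁻³ newtons = 3.6
Sum: 4.545 + 4.474 + 9.202 + 9.404 + 3.6 = 31.225

31.225 newtons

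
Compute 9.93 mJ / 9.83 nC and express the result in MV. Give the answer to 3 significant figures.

(9.93e-3) / (9.83e-9) = 1.0102e6 V

1.01 MV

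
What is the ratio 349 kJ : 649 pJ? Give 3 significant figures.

(349 × 10^3) / (649 × 10^-12) = 0.5378 × 10^15

538000000000000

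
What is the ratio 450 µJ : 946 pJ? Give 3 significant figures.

476000

(450e-6) / (946e-12) = 0.4757e6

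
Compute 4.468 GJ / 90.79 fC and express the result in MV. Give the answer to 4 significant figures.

49210000000000000 MV

(4.468e9) / (90.79e-15) = 0.0492125e24 V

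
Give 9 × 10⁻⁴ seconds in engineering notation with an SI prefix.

= 900 × 10⁻⁶ seconds; 10⁻⁶ is micro.

900 microseconds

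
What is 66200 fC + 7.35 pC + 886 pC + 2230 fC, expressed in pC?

961.78 pC

In pC:
  66200 fC = 66200 × 10⁻³ pC = 66.2
  7.35 pC → 7.35
  886 pC → 886
  2230 fC = 2230 × 10⁻³ pC = 2.23
Sum: 66.2 + 7.35 + 886 + 2.23 = 961.78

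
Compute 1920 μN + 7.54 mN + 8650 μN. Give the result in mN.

18.11 mN

In mN:
  1920 μN = 1920 × 10⁻³ mN = 1.92
  7.54 mN → 7.54
  8650 μN = 8650 × 10⁻³ mN = 8.65
Sum: 1.92 + 7.54 + 8.65 = 18.11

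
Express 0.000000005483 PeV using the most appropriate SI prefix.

= 5.483 × 10⁶ eV; 10⁶ is mega.

5.483 MeV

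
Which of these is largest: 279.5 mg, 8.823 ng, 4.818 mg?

279.5 mg

279.5 mg = 0.2795 g
8.823 ng = 0.000000008823 g
4.818 mg = 0.004818 g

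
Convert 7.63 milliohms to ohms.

0.00763 ohms

milli = 10⁻³, (no prefix) = 10⁰; factor is 10⁻³.
7.63 × 10⁻³ = 0.00763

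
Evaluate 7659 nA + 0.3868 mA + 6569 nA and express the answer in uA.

In uA:
  7659 nA = 7659 × 10^-3 uA = 7.659
  0.3868 mA = 0.3868 × 10^3 uA = 386.8
  6569 nA = 6569 × 10^-3 uA = 6.569
Sum: 7.659 + 386.8 + 6.569 = 401.028

401.028 uA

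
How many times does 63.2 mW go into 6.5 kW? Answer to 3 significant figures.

103000

(6.5 × 10³) / (63.2 × 10⁻³) = 0.1028 × 10⁶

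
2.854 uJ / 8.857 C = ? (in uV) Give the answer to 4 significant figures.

0.3222 uV

(2.854 × 10^-6) / (8.857) = 0.322231 × 10^-6 V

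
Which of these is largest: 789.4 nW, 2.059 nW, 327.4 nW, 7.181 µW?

7.181 µW

789.4 nW = 0.0000007894 W
2.059 nW = 0.000000002059 W
327.4 nW = 0.0000003274 W
7.181 µW = 0.000007181 W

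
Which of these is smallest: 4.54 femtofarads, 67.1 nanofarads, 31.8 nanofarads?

4.54 femtofarads

4.54 femtofarads = 0.00000000000000454 farads
67.1 nanofarads = 0.0000000671 farads
31.8 nanofarads = 0.0000000318 farads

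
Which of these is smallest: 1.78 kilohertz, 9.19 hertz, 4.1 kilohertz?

9.19 hertz

1.78 kilohertz = 1780 hertz
9.19 hertz = 9.19 hertz
4.1 kilohertz = 4100 hertz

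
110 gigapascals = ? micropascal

110000000000000000 micropascals

giga = 1e9, micro = 1e-6; factor is 1e15.
110 × 1e15 = 110000000000000000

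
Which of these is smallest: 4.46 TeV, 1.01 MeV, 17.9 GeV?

1.01 MeV

4.46 TeV = 4460000000000 eV
1.01 MeV = 1010000 eV
17.9 GeV = 17900000000 eV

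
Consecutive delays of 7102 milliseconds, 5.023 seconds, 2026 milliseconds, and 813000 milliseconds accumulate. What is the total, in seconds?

827.151 seconds

In seconds:
  7102 milliseconds = 7102e-3 seconds = 7.102
  5.023 seconds → 5.023
  2026 milliseconds = 2026e-3 seconds = 2.026
  813000 milliseconds = 813000e-3 seconds = 813
Sum: 7.102 + 5.023 + 2.026 + 813 = 827.151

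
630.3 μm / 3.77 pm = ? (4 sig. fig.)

167200000

(630.3 × 10⁻⁶) / (3.77 × 10⁻¹²) = 167.19 × 10⁶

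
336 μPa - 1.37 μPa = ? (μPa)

In μPa:
  336 μPa → 336
  1.37 μPa → 1.37
Difference: 336 - 1.37 = 334.63

334.63 μPa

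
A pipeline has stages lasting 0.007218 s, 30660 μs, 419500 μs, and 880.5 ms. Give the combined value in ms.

In ms:
  0.007218 s = 0.007218e3 ms = 7.218
  30660 μs = 30660e-3 ms = 30.66
  419500 μs = 419500e-3 ms = 419.5
  880.5 ms → 880.5
Sum: 7.218 + 30.66 + 419.5 + 880.5 = 1337.878

1337.878 ms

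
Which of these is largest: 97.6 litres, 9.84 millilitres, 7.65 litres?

97.6 litres

97.6 litres = 97.6 litres
9.84 millilitres = 0.00984 litres
7.65 litres = 7.65 litres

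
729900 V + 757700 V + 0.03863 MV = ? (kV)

In kV:
  729900 V = 729900 × 10^-3 kV = 729.9
  757700 V = 757700 × 10^-3 kV = 757.7
  0.03863 MV = 0.03863 × 10^3 kV = 38.63
Sum: 729.9 + 757.7 + 38.63 = 1526.23

1526.23 kV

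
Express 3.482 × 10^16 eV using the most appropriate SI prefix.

34.82 PeV

= 34.82 × 10^15 eV; 10^15 is peta.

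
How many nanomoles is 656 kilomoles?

kilo = 10³, nano = 10⁻⁹; factor is 10¹².
656 × 10¹² = 656000000000000

656000000000000 nanomoles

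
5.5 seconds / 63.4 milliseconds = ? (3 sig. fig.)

(5.5) / (63.4e-3) = 0.08675e3

86.8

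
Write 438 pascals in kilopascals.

0.438 kilopascals

(no prefix) = 10⁰, kilo = 10³; factor is 10⁻³.
438 × 10⁻³ = 0.438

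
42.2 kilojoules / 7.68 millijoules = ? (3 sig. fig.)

(42.2 × 10^3) / (7.68 × 10^-3) = 5.495 × 10^6

5490000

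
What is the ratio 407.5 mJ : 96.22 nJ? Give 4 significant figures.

4235000

(407.5e-3) / (96.22e-9) = 4.2351e6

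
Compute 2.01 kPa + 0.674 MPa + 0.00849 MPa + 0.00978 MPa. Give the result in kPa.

In kPa:
  2.01 kPa → 2.01
  0.674 MPa = 0.674 × 10^3 kPa = 674
  0.00849 MPa = 0.00849 × 10^3 kPa = 8.49
  0.00978 MPa = 0.00978 × 10^3 kPa = 9.78
Sum: 2.01 + 674 + 8.49 + 9.78 = 694.28

694.28 kPa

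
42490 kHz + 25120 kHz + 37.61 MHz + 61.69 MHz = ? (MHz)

166.91 MHz

In MHz:
  42490 kHz = 42490 × 10^-3 MHz = 42.49
  25120 kHz = 25120 × 10^-3 MHz = 25.12
  37.61 MHz → 37.61
  61.69 MHz → 61.69
Sum: 42.49 + 25.12 + 37.61 + 61.69 = 166.91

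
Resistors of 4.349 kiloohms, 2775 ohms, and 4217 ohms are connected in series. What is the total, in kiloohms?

In kiloohms:
  4.349 kiloohms → 4.349
  2775 ohms = 2775e-3 kiloohms = 2.775
  4217 ohms = 4217e-3 kiloohms = 4.217
Sum: 4.349 + 2.775 + 4.217 = 11.341

11.341 kiloohms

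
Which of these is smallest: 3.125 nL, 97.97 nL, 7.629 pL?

3.125 nL = 0.000000003125 L
97.97 nL = 0.00000009797 L
7.629 pL = 0.000000000007629 L

7.629 pL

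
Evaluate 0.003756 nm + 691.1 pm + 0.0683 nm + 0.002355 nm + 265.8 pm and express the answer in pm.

In pm:
  0.003756 nm = 0.003756 × 10^3 pm = 3.756
  691.1 pm → 691.1
  0.0683 nm = 0.0683 × 10^3 pm = 68.3
  0.002355 nm = 0.002355 × 10^3 pm = 2.355
  265.8 pm → 265.8
Sum: 3.756 + 691.1 + 68.3 + 2.355 + 265.8 = 1031.311

1031.311 pm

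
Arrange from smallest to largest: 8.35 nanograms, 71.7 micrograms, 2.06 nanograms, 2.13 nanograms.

2.06 nanograms < 2.13 nanograms < 8.35 nanograms < 71.7 micrograms

8.35 nanograms = 0.00000000835 grams
71.7 micrograms = 0.0000717 grams
2.06 nanograms = 0.00000000206 grams
2.13 nanograms = 0.00000000213 grams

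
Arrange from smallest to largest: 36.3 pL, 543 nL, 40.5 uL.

36.3 pL = 0.0000000000363 L
543 nL = 0.000000543 L
40.5 uL = 0.0000405 L

36.3 pL < 543 nL < 40.5 uL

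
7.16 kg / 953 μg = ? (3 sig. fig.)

(7.16 × 10^3) / (953 × 10^-6) = 0.007513 × 10^9

7510000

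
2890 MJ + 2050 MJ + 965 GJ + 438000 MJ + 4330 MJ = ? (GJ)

In GJ:
  2890 MJ = 2890 × 10^-3 GJ = 2.89
  2050 MJ = 2050 × 10^-3 GJ = 2.05
  965 GJ → 965
  438000 MJ = 438000 × 10^-3 GJ = 438
  4330 MJ = 4330 × 10^-3 GJ = 4.33
Sum: 2.89 + 2.05 + 965 + 438 + 4.33 = 1412.27

1412.27 GJ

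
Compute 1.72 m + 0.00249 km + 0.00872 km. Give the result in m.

In m:
  1.72 m → 1.72
  0.00249 km = 0.00249 × 10^3 m = 2.49
  0.00872 km = 0.00872 × 10^3 m = 8.72
Sum: 1.72 + 2.49 + 8.72 = 12.93

12.93 m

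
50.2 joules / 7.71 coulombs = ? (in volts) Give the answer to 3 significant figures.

6.51 volts

(50.2) / (7.71) = 6.511 V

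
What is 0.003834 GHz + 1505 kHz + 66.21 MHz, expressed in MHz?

In MHz:
  0.003834 GHz = 0.003834 × 10^3 MHz = 3.834
  1505 kHz = 1505 × 10^-3 MHz = 1.505
  66.21 MHz → 66.21
Sum: 3.834 + 1.505 + 66.21 = 71.549

71.549 MHz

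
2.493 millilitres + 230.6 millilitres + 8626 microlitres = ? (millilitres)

241.719 millilitres

In millilitres:
  2.493 millilitres → 2.493
  230.6 millilitres → 230.6
  8626 microlitres = 8626 × 10⁻³ millilitres = 8.626
Sum: 2.493 + 230.6 + 8.626 = 241.719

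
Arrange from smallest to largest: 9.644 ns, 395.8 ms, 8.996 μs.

9.644 ns = 0.000000009644 s
395.8 ms = 0.3958 s
8.996 μs = 0.000008996 s

9.644 ns < 8.996 μs < 395.8 ms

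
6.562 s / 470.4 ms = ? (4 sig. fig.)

13.95

(6.562) / (470.4e-3) = 0.01395e3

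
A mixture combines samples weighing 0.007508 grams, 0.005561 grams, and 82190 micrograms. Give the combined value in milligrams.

95.259 milligrams

In milligrams:
  0.007508 grams = 0.007508 × 10^3 milligrams = 7.508
  0.005561 grams = 0.005561 × 10^3 milligrams = 5.561
  82190 micrograms = 82190 × 10^-3 milligrams = 82.19
Sum: 7.508 + 5.561 + 82.19 = 95.259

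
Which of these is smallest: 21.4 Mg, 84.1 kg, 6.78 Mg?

84.1 kg

21.4 Mg = 21400000 g
84.1 kg = 84100 g
6.78 Mg = 6780000 g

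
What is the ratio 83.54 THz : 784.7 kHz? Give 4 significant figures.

(83.54e12) / (784.7e3) = 0.10646e9

106500000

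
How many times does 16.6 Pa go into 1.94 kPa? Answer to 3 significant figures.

(1.94 × 10^3) / (16.6) = 0.1169 × 10^3

117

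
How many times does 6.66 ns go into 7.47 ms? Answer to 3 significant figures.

(7.47e-3) / (6.66e-9) = 1.122e6

1120000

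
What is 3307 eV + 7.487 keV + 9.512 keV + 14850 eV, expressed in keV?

In keV:
  3307 eV = 3307 × 10^-3 keV = 3.307
  7.487 keV → 7.487
  9.512 keV → 9.512
  14850 eV = 14850 × 10^-3 keV = 14.85
Sum: 3.307 + 7.487 + 9.512 + 14.85 = 35.156

35.156 keV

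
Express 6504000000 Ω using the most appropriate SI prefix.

6.504 GΩ

= 6.504 × 10^9 Ω; 10^9 is giga.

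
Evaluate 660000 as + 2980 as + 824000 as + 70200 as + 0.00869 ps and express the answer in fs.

In fs:
  660000 as = 660000 × 10^-3 fs = 660
  2980 as = 2980 × 10^-3 fs = 2.98
  824000 as = 824000 × 10^-3 fs = 824
  70200 as = 70200 × 10^-3 fs = 70.2
  0.00869 ps = 0.00869 × 10^3 fs = 8.69
Sum: 660 + 2.98 + 824 + 70.2 + 8.69 = 1565.87

1565.87 fs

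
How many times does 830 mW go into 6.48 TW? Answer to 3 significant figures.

7810000000000

(6.48 × 10¹²) / (830 × 10⁻³) = 0.007807 × 10¹⁵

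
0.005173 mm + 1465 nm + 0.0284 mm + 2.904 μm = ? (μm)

37.942 μm

In μm:
  0.005173 mm = 0.005173e3 μm = 5.173
  1465 nm = 1465e-3 μm = 1.465
  0.0284 mm = 0.0284e3 μm = 28.4
  2.904 μm → 2.904
Sum: 5.173 + 1.465 + 28.4 + 2.904 = 37.942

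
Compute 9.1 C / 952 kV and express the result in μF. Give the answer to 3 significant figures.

(9.1) / (952e3) = 0.0095588e-3 F

9.56 μF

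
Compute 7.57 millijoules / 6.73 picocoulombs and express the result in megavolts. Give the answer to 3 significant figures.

(7.57e-3) / (6.73e-12) = 1.1248e9 V

1120 megavolts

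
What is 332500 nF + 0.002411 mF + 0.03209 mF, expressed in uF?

367.001 uF

In uF:
  332500 nF = 332500e-3 uF = 332.5
  0.002411 mF = 0.002411e3 uF = 2.411
  0.03209 mF = 0.03209e3 uF = 32.09
Sum: 332.5 + 2.411 + 32.09 = 367.001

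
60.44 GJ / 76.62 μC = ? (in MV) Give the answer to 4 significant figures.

(60.44e9) / (76.62e-6) = 0.788828e15 V

788800000 MV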